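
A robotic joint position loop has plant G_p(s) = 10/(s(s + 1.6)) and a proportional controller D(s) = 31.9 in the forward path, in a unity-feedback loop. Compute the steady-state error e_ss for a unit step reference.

0

The open loop D(s)G_p(s) has a pole at the origin (type 1), so the static position error constant is infinite and e_ss = 1/(1+∞) = 0.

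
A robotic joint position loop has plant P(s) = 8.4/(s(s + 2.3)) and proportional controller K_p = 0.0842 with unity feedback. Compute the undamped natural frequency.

ω_n = 0.841 rad/s

1 + K_p·P(s) = 0 gives s² + 2.3s + 0.7073 = 0.
Matching s² + 2ζω_n s + ω_n²: ω_n = √0.7073 = 0.841 rad/s and 2ζω_n = 2.3, so ζ = 2.3/(2·0.841) = 1.37.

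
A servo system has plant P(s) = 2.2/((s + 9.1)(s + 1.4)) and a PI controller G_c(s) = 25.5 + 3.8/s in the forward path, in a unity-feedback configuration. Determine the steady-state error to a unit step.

0

The open loop G_c(s)P(s) has a pole at the origin (type 1), so the static position error constant is infinite and e_ss = 1/(1+∞) = 0.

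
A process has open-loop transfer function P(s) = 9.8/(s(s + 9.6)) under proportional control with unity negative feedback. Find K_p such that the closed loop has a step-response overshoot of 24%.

From %OS = 100·exp(−πζ/√(1−ζ²)) = 24%, ζ = −ln(0.24)/√(π²+ln²(0.24)) = 0.4136.
Characteristic equation s² + 9.6s + 9.8K_p = 0 gives ζ = 9.6/(2√(9.8K_p)).
Setting ζ = 0.4136: √(9.8K_p) = 9.6/(2·0.4136) = 11.61, so K_p = 134.7/9.8 = 13.7.

K_p = 13.7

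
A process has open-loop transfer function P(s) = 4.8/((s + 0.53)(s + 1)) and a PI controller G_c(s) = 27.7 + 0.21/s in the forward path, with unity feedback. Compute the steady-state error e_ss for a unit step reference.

0

The open loop G_c(s)P(s) has a pole at the origin (type 1), so the static position error constant is infinite and e_ss = 1/(1+∞) = 0.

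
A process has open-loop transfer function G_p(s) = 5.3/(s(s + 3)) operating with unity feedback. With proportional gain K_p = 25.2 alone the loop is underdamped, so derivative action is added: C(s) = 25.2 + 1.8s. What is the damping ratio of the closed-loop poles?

Forward path: (25.2 + 1.8s)·5.3/(s(s+3)). The closed-loop characteristic equation is s² + (3 + 5.3·1.8)s + 5.3·25.2 = 0.
That is s² + 12.54s + 133.6 = 0, so ω_n = 11.56 rad/s and ζ = 12.54/(2·11.56) = 0.5425.

ζ = 0.543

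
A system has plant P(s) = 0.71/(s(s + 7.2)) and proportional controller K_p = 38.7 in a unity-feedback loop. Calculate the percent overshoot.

5.14%

The closed-loop denominator s² + 7.2s + 27.48 gives ω_n = √27.48 = 5.242 and ζ = 7.2/(2ω_n) = 0.6868.
%OS = 100·exp(−πζ/√(1−ζ²)) = 100·exp(−π·0.6868/√0.5283) = 5.14%.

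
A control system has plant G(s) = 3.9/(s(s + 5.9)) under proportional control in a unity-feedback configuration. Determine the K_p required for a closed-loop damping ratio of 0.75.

Closed-loop characteristic equation: s² + 5.9s + K_p·3.9 = 0.
So ω_n = √(3.9K_p) and 2ζω_n = 5.9, giving ζ = 5.9/(2√(3.9K_p)).
Setting ζ = 0.75: √(3.9K_p) = 5.9/(2·0.75) = 3.933, so K_p = 15.47/3.9 = 3.97.

K_p = 3.97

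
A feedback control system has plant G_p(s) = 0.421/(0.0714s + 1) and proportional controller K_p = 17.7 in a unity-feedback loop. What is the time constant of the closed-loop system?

τ = 0.00845 s

Closed loop: T(s) = K_p·G_p/(1+K_p·G_p) = 7.452/(0.0714s + 1 + 7.452), with pole at s = −(1 + 7.452)/0.0714 = −118.4.
Closed-loop time constant τ = 1/118.4 = 0.00845 s.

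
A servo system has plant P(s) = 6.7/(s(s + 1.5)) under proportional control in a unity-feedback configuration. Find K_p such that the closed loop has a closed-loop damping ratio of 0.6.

K_p = 0.233

Closed-loop characteristic equation: s² + 1.5s + K_p·6.7 = 0.
So ω_n = √(6.7K_p) and 2ζω_n = 1.5, giving ζ = 1.5/(2√(6.7K_p)).
Setting ζ = 0.6: √(6.7K_p) = 1.5/(2·0.6) = 1.25, so K_p = 1.562/6.7 = 0.233.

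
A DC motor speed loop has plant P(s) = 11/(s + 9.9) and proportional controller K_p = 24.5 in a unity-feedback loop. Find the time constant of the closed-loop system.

Closed-loop transfer function: T(s) = K_p·P(s)/(1 + K_p·P(s)) = 269.5/(s + 9.9 + 269.5) = 269.5/(s + 279.4).
Time constant τ = 1/279.4 = 0.00358 s.

τ = 0.00358 s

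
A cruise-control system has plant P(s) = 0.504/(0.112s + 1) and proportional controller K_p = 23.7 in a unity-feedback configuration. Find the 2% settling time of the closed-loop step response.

T_s ≈ 0.0346 s

Closed loop: T(s) = K_p·P/(1+K_p·P) = 11.94/(0.112s + 1 + 11.94), with pole at s = −(1 + 11.94)/0.112 = −115.6.
τ = 1/115.6 = 0.008652 s, so 2% settling time ≈ 4τ = 0.0346 s.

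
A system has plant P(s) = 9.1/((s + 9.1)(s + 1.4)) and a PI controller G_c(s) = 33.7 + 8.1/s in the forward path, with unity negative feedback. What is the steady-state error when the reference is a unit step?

0

The open loop G_c(s)P(s) has a pole at the origin (type 1), so the static position error constant is infinite and e_ss = 1/(1+∞) = 0.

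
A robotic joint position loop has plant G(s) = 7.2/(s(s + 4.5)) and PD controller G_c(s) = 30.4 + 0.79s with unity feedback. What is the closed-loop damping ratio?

ζ = 0.344

Forward path: (30.4 + 0.79s)·7.2/(s(s+4.5)). The closed-loop characteristic equation is s² + (4.5 + 7.2·0.79)s + 7.2·30.4 = 0.
That is s² + 10.19s + 218.9 = 0, so ω_n = 14.79 rad/s and ζ = 10.19/(2·14.79) = 0.3443.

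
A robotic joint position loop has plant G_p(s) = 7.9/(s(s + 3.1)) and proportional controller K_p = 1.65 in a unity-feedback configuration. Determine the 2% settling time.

The closed-loop denominator s² + 3.1s + 13.04 gives ω_n = √13.04 = 3.61 and ζ = 3.1/(2ω_n) = 0.4293.
2% settling time T_s ≈ 4/(ζω_n) = 4/1.55 = 2.58 s.

T_s ≈ 2.58 s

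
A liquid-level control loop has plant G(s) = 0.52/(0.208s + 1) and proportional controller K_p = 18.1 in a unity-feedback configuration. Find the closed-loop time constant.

Closed loop: T(s) = K_p·G/(1+K_p·G) = 9.412/(0.208s + 1 + 9.412), with pole at s = −(1 + 9.412)/0.208 = −50.06.
Closed-loop time constant τ = 1/50.06 = 0.02 s.

τ = 0.02 s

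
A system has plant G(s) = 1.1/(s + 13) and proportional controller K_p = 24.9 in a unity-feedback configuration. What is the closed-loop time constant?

τ = 0.0248 s

Closed-loop transfer function: T(s) = K_p·G(s)/(1 + K_p·G(s)) = 27.39/(s + 13 + 27.39) = 27.39/(s + 40.39).
Time constant τ = 1/40.39 = 0.0248 s.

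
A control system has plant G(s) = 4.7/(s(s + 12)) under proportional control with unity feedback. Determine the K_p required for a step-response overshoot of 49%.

K_p = 156

From %OS = 100·exp(−πζ/√(1−ζ²)) = 49%, ζ = −ln(0.49)/√(π²+ln²(0.49)) = 0.2214.
Characteristic equation s² + 12s + 4.7K_p = 0 gives ζ = 12/(2√(4.7K_p)).
Setting ζ = 0.2214: √(4.7K_p) = 12/(2·0.2214) = 27.1, so K_p = 734.2/4.7 = 156.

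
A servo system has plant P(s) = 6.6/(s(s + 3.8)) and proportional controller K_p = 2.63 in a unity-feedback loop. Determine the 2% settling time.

T_s ≈ 2.11 s

The closed-loop denominator s² + 3.8s + 17.36 gives ω_n = √17.36 = 4.166 and ζ = 3.8/(2ω_n) = 0.456.
2% settling time T_s ≈ 4/(ζω_n) = 4/1.9 = 2.11 s.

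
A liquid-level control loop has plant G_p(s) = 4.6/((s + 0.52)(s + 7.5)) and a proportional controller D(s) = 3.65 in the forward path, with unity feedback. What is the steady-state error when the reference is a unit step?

0.188

The loop is type 0. Static position error constant K_pos = D(0)·G_p(0) = 3.65·1.179 = 4.305.
Steady-state error to a unit step: e_ss = 1/(1+K_pos) = 1/5.305 = 0.188.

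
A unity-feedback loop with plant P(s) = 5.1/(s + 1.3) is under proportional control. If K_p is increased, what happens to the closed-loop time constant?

decrease

Closed-loop pole is at s = −(1.3+K_p·5.1); larger K_p moves it further left, so τ = 1/(1.3+K_p·5.1) decreases.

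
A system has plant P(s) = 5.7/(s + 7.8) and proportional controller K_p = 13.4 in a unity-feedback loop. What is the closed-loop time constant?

Closed-loop transfer function: T(s) = K_p·P(s)/(1 + K_p·P(s)) = 76.38/(s + 7.8 + 76.38) = 76.38/(s + 84.18).
Time constant τ = 1/84.18 = 0.0119 s.

τ = 0.0119 s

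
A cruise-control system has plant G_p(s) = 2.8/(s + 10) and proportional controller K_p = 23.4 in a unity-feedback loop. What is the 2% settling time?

T_s ≈ 0.053 s

Closed-loop transfer function: T(s) = K_p·G_p(s)/(1 + K_p·G_p(s)) = 65.52/(s + 10 + 65.52) = 65.52/(s + 75.52).
Time constant τ = 1/75.52 = 0.01324 s, so the 2% settling time is about 4τ = 0.053 s.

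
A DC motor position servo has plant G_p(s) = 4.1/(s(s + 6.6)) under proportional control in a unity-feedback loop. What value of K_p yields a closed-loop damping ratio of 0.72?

K_p = 5.12

Closed-loop characteristic equation: s² + 6.6s + K_p·4.1 = 0.
So ω_n = √(4.1K_p) and 2ζω_n = 6.6, giving ζ = 6.6/(2√(4.1K_p)).
Setting ζ = 0.72: √(4.1K_p) = 6.6/(2·0.72) = 4.583, so K_p = 21.01/4.1 = 5.12.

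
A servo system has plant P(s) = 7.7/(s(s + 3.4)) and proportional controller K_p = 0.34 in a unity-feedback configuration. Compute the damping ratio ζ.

With unity feedback the closed-loop characteristic equation is s² + 3.4s + 0.34·7.7 = s² + 3.4s + 2.618 = 0.
Matching s² + 2ζω_n s + ω_n²: ω_n = √2.618 = 1.618 rad/s and 2ζω_n = 3.4, so ζ = 3.4/(2·1.618) = 1.05.

ζ = 1.05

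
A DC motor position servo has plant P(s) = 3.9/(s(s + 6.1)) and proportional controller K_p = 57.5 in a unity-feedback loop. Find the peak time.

T_p = 0.214 s

Closed-loop characteristic equation: s² + 6.1s + 224.2 = 0, so ω_n = 14.97 rad/s and ζ = 6.1/(2·14.97) = 0.2037.
Damped frequency ω_d = ω_n√(1−ζ²) = 14.66 rad/s, so peak time T_p = π/ω_d = 0.214 s.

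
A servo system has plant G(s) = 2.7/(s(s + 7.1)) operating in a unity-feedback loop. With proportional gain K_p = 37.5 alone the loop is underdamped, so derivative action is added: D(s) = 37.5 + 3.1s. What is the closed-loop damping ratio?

Forward path: (37.5 + 3.1s)·2.7/(s(s+7.1)). The closed-loop characteristic equation is s² + (7.1 + 2.7·3.1)s + 2.7·37.5 = 0.
That is s² + 15.47s + 101.2 = 0, so ω_n = 10.06 rad/s and ζ = 15.47/(2·10.06) = 0.7687.

ζ = 0.769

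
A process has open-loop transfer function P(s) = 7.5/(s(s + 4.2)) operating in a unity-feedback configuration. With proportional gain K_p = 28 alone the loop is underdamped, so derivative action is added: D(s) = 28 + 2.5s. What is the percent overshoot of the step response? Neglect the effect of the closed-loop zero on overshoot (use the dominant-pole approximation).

Forward path: (28 + 2.5s)·7.5/(s(s+4.2)). The closed-loop characteristic equation is s² + (4.2 + 7.5·2.5)s + 7.5·28 = 0.
That is s² + 22.95s + 210 = 0, so ω_n = 14.49 rad/s and ζ = 22.95/(2·14.49) = 0.7919.
%OS = 100·exp(−πζ/√(1−ζ²)) = 1.7%.

1.7%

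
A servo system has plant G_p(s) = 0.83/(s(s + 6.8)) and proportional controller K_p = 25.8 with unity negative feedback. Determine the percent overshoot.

3.33%

Closed-loop characteristic equation: s² + 6.8s + 21.41 = 0, so ω_n = 4.628 rad/s and ζ = 6.8/(2·4.628) = 0.7347.
%OS = 100·exp(−πζ/√(1−ζ²)) = 100·exp(−π·0.7347/√0.4602) = 3.33%.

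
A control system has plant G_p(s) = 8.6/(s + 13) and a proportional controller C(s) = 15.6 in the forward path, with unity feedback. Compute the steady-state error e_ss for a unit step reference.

0.0883

The loop is type 0. Static position error constant K_pos = C(0)·G_p(0) = 15.6·0.6615 = 10.32.
Steady-state error to a unit step: e_ss = 1/(1+K_pos) = 1/11.32 = 0.0883.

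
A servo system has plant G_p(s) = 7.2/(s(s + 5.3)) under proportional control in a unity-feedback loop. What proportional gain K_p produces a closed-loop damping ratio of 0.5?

Closed-loop characteristic equation: s² + 5.3s + K_p·7.2 = 0.
So ω_n = √(7.2K_p) and 2ζω_n = 5.3, giving ζ = 5.3/(2√(7.2K_p)).
Setting ζ = 0.5: √(7.2K_p) = 5.3/(2·0.5) = 5.3, so K_p = 28.09/7.2 = 3.9.

K_p = 3.9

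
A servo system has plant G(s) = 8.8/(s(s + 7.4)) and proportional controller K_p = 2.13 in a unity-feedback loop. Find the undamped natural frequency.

ω_n = 4.33 rad/s

With unity feedback the closed-loop characteristic equation is s² + 7.4s + 2.13·8.8 = s² + 7.4s + 18.74 = 0.
Matching s² + 2ζω_n s + ω_n²: ω_n = √18.74 = 4.329 rad/s and 2ζω_n = 7.4, so ζ = 7.4/(2·4.329) = 0.855.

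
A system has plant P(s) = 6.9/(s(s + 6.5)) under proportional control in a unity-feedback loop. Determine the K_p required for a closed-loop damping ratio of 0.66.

K_p = 3.51

Closed-loop characteristic equation: s² + 6.5s + K_p·6.9 = 0.
So ω_n = √(6.9K_p) and 2ζω_n = 6.5, giving ζ = 6.5/(2√(6.9K_p)).
Setting ζ = 0.66: √(6.9K_p) = 6.5/(2·0.66) = 4.924, so K_p = 24.25/6.9 = 3.51.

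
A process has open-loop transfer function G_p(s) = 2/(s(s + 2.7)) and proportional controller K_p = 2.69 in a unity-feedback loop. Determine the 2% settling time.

The closed-loop denominator s² + 2.7s + 5.38 gives ω_n = √5.38 = 2.319 and ζ = 2.7/(2ω_n) = 0.582.
2% settling time T_s ≈ 4/(ζω_n) = 4/1.35 = 2.96 s.

T_s ≈ 2.96 s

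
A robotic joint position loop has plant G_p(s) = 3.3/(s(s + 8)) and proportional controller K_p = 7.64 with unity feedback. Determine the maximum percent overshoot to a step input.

1.59%

From 1 + K_pG_p(s) = 0: s² + 8s + 25.21 = 0 ⇒ ω_n = 5.021, ζ = 0.7966.
%OS = 100·exp(−πζ/√(1−ζ²)) = 100·exp(−π·0.7966/√0.3654) = 1.59%.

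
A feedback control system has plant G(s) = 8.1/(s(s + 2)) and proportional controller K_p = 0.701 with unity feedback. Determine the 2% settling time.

Closed-loop characteristic equation: s² + 2s + 5.678 = 0, so ω_n = 2.383 rad/s and ζ = 2/(2·2.383) = 0.4197.
2% settling time T_s ≈ 4/(ζω_n) = 4/1 = 4 s.

T_s ≈ 4 s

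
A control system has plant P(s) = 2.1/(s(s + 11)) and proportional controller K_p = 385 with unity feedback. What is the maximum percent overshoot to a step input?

Closed-loop characteristic equation: s² + 11s + 808.5 = 0, so ω_n = 28.43 rad/s and ζ = 11/(2·28.43) = 0.1934.
%OS = 100·exp(−πζ/√(1−ζ²)) = 100·exp(−π·0.1934/√0.9626) = 53.8%.

53.8%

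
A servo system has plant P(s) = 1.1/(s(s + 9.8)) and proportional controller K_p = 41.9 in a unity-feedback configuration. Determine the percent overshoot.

3.78%

The closed-loop denominator s² + 9.8s + 46.09 gives ω_n = √46.09 = 6.789 and ζ = 9.8/(2ω_n) = 0.7218.
%OS = 100·exp(−πζ/√(1−ζ²)) = 100·exp(−π·0.7218/√0.4791) = 3.78%.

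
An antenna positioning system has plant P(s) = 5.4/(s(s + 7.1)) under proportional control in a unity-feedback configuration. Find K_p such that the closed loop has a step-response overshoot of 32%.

From %OS = 100·exp(−πζ/√(1−ζ²)) = 32%, ζ = −ln(0.32)/√(π²+ln²(0.32)) = 0.341.
Characteristic equation s² + 7.1s + 5.4K_p = 0 gives ζ = 7.1/(2√(5.4K_p)).
Setting ζ = 0.341: √(5.4K_p) = 7.1/(2·0.341) = 10.41, so K_p = 108.4/5.4 = 20.1.

K_p = 20.1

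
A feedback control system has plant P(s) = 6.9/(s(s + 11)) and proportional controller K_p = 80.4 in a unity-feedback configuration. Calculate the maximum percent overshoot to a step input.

47%

The closed-loop denominator s² + 11s + 554.8 gives ω_n = √554.8 = 23.55 and ζ = 11/(2ω_n) = 0.2335.
%OS = 100·exp(−πζ/√(1−ζ²)) = 100·exp(−π·0.2335/√0.9455) = 47%.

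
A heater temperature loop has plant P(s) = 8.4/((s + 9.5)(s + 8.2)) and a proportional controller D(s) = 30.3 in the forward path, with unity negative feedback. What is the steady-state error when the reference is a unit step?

0.234

The loop is type 0. Static position error constant K_pos = D(0)·P(0) = 30.3·0.1078 = 3.267.
Steady-state error to a unit step: e_ss = 1/(1+K_pos) = 1/4.267 = 0.234.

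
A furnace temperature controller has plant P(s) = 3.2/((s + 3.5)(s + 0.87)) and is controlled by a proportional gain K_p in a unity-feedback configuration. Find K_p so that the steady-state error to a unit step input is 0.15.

K_p = 5.39

Steady-state error for a unit step on this type-0 loop is 1/(1 + K_p·P(0)).
P(0) = 1.051. Require 1/(1 + K_p·1.051) = 0.15, so 1 + 1.051·K_p = 6.667.
K_p = (6.667 − 1)/1.051 = 5.39.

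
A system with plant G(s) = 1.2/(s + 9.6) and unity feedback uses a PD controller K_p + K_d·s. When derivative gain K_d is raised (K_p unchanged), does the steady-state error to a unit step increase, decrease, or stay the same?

unchanged

At s = 0 the derivative term contributes nothing: C(0) = K_p regardless of K_d, so K_pos = K_p·G(0) and e_ss are unchanged.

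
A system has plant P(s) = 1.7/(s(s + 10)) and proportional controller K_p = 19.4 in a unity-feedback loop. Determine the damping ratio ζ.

ζ = 0.871

The closed-loop denominator is s(s+10) + 19.4·1.7 = s² + 10s + 32.98.
Matching s² + 2ζω_n s + ω_n²: ω_n = √32.98 = 5.743 rad/s and 2ζω_n = 10, so ζ = 10/(2·5.743) = 0.871.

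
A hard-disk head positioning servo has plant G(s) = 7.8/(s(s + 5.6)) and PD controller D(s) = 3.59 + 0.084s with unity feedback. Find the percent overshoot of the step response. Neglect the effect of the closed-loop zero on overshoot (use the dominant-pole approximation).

Forward path: (3.59 + 0.084s)·7.8/(s(s+5.6)). The closed-loop characteristic equation is s² + (5.6 + 7.8·0.084)s + 7.8·3.59 = 0.
That is s² + 6.255s + 28 = 0, so ω_n = 5.292 rad/s and ζ = 6.255/(2·5.292) = 0.591.
%OS = 100·exp(−πζ/√(1−ζ²)) = 10%.

10%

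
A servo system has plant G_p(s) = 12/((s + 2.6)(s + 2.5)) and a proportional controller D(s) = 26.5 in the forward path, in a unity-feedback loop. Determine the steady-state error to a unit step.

The loop is type 0. Static position error constant K_pos = D(0)·G_p(0) = 26.5·1.846 = 48.92.
Steady-state error to a unit step: e_ss = 1/(1+K_pos) = 1/49.92 = 0.02.

0.02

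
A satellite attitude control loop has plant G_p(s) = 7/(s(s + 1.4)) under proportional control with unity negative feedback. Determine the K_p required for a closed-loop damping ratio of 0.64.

Closed-loop characteristic equation: s² + 1.4s + K_p·7 = 0.
So ω_n = √(7K_p) and 2ζω_n = 1.4, giving ζ = 1.4/(2√(7K_p)).
Setting ζ = 0.64: √(7K_p) = 1.4/(2·0.64) = 1.094, so K_p = 1.196/7 = 0.171.

K_p = 0.171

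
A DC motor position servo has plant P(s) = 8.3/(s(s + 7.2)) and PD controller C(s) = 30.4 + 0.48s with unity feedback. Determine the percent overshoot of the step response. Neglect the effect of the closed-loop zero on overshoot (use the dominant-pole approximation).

30.7%

Forward path: (30.4 + 0.48s)·8.3/(s(s+7.2)). The closed-loop characteristic equation is s² + (7.2 + 8.3·0.48)s + 8.3·30.4 = 0.
That is s² + 11.18s + 252.3 = 0, so ω_n = 15.88 rad/s and ζ = 11.18/(2·15.88) = 0.352.
%OS = 100·exp(−πζ/√(1−ζ²)) = 30.7%.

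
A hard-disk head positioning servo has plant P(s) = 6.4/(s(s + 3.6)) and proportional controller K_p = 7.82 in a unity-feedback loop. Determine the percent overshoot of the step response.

From 1 + K_pP(s) = 0: s² + 3.6s + 50.05 = 0 ⇒ ω_n = 7.074, ζ = 0.2544.
%OS = 100·exp(−πζ/√(1−ζ²)) = 100·exp(−π·0.2544/√0.9353) = 43.8%.

43.8%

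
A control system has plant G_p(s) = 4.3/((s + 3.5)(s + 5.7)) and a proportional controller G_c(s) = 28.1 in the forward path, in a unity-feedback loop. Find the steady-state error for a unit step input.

0.142

The loop is type 0. Static position error constant K_pos = G_c(0)·G_p(0) = 28.1·0.2155 = 6.057.
Steady-state error to a unit step: e_ss = 1/(1+K_pos) = 1/7.057 = 0.142.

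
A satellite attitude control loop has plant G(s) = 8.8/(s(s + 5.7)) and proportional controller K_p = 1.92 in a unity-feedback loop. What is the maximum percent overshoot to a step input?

4.87%

Closed-loop characteristic equation: s² + 5.7s + 16.9 = 0, so ω_n = 4.11 rad/s and ζ = 5.7/(2·4.11) = 0.6934.
%OS = 100·exp(−πζ/√(1−ζ²)) = 100·exp(−π·0.6934/√0.5193) = 4.87%.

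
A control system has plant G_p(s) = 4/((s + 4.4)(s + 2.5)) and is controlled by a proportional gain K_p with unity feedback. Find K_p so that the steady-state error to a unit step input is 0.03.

K_p = 88.9

The loop is type 0, so e_ss(step) = 1/(1 + K_pos) with K_pos = K_p·G_p(0).
G_p(0) = 0.3636. Require 1/(1 + K_p·0.3636) = 0.03, so 1 + 0.3636·K_p = 33.33.
K_p = (33.33 − 1)/0.3636 = 88.9.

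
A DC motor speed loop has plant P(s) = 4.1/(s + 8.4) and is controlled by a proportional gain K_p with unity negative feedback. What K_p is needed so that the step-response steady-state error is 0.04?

K_p = 49.2

Steady-state error for a unit step on this type-0 loop is 1/(1 + K_p·P(0)).
P(0) = 0.4881. Require 1/(1 + K_p·0.4881) = 0.04, so 1 + 0.4881·K_p = 25.
K_p = (25 − 1)/0.4881 = 49.2.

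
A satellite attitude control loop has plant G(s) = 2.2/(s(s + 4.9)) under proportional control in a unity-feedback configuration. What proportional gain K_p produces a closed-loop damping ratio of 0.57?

K_p = 8.4

Closed-loop characteristic equation: s² + 4.9s + K_p·2.2 = 0.
So ω_n = √(2.2K_p) and 2ζω_n = 4.9, giving ζ = 4.9/(2√(2.2K_p)).
Setting ζ = 0.57: √(2.2K_p) = 4.9/(2·0.57) = 4.298, so K_p = 18.47/2.2 = 8.4.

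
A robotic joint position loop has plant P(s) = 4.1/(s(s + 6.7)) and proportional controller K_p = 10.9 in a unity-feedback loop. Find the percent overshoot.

16.2%

From 1 + K_pP(s) = 0: s² + 6.7s + 44.69 = 0 ⇒ ω_n = 6.685, ζ = 0.5011.
%OS = 100·exp(−πζ/√(1−ζ²)) = 100·exp(−π·0.5011/√0.7489) = 16.2%.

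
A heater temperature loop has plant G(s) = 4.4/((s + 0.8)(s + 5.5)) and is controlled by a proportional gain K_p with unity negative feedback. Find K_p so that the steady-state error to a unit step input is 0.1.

Steady-state error for a unit step on this type-0 loop is 1/(1 + K_p·G(0)).
G(0) = 1. Require 1/(1 + K_p·1) = 0.1, so 1 + 1·K_p = 10.
K_p = (10 − 1)/1 = 9.

K_p = 9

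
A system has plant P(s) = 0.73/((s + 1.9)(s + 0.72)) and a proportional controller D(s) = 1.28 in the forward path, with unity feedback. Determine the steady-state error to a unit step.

0.594

The loop is type 0. Static position error constant K_pos = D(0)·P(0) = 1.28·0.5336 = 0.683.
Steady-state error to a unit step: e_ss = 1/(1+K_pos) = 1/1.683 = 0.594.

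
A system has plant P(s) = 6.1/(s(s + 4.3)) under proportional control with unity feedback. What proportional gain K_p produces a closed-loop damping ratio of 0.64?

K_p = 1.85

Closed-loop characteristic equation: s² + 4.3s + K_p·6.1 = 0.
So ω_n = √(6.1K_p) and 2ζω_n = 4.3, giving ζ = 4.3/(2√(6.1K_p)).
Setting ζ = 0.64: √(6.1K_p) = 4.3/(2·0.64) = 3.359, so K_p = 11.29/6.1 = 1.85.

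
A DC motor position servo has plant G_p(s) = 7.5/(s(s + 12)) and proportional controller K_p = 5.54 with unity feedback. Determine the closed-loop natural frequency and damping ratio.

ω_n = 6.45 rad/s, ζ = 0.931

With unity feedback the closed-loop characteristic equation is s² + 12s + 5.54·7.5 = s² + 12s + 41.55 = 0.
Matching s² + 2ζω_n s + ω_n²: ω_n = √41.55 = 6.446 rad/s and 2ζω_n = 12, so ζ = 12/(2·6.446) = 0.931.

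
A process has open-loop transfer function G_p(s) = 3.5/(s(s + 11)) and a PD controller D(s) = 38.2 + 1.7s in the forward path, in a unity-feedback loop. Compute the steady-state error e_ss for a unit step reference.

0

The open loop D(s)G_p(s) has a pole at the origin (type 1), so the static position error constant is infinite and e_ss = 1/(1+∞) = 0.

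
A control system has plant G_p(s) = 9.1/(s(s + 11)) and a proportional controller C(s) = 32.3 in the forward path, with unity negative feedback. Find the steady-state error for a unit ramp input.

The loop has one pole at the origin (type 1). Velocity error constant K_v = lim_{s→0} s·C(s)G_p(s) = 32.3·9.1/11 = 26.72.
Steady-state error to a unit ramp: e_ss = 1/K_v = 0.0374.

0.0374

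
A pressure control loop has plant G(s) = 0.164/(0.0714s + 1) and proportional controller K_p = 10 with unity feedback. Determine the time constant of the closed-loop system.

Closed loop: T(s) = K_p·G/(1+K_p·G) = 1.64/(0.0714s + 1 + 1.64), with pole at s = −(1 + 1.64)/0.0714 = −36.97.
Closed-loop time constant τ = 1/36.97 = 0.027 s.

τ = 0.027 s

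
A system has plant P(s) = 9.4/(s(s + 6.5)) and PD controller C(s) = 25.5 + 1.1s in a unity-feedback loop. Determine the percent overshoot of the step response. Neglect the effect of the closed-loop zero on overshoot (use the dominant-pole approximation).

13.1%

Forward path: (25.5 + 1.1s)·9.4/(s(s+6.5)). The closed-loop characteristic equation is s² + (6.5 + 9.4·1.1)s + 9.4·25.5 = 0.
That is s² + 16.84s + 239.7 = 0, so ω_n = 15.48 rad/s and ζ = 16.84/(2·15.48) = 0.5438.
%OS = 100·exp(−πζ/√(1−ζ²)) = 13.1%.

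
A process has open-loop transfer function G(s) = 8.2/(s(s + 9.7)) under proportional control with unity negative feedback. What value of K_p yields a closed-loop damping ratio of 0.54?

Closed-loop characteristic equation: s² + 9.7s + K_p·8.2 = 0.
So ω_n = √(8.2K_p) and 2ζω_n = 9.7, giving ζ = 9.7/(2√(8.2K_p)).
Setting ζ = 0.54: √(8.2K_p) = 9.7/(2·0.54) = 8.981, so K_p = 80.67/8.2 = 9.84.

K_p = 9.84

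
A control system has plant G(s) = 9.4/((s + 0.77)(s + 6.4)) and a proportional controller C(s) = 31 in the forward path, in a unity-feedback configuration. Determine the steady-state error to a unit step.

0.0166

The loop is type 0. Static position error constant K_pos = C(0)·G(0) = 31·1.907 = 59.13.
Steady-state error to a unit step: e_ss = 1/(1+K_pos) = 1/60.13 = 0.0166.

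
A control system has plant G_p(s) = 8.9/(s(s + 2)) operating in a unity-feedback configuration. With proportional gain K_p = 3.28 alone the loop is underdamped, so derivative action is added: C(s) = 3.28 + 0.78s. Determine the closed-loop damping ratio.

ζ = 0.828

Forward path: (3.28 + 0.78s)·8.9/(s(s+2)). The closed-loop characteristic equation is s² + (2 + 8.9·0.78)s + 8.9·3.28 = 0.
That is s² + 8.942s + 29.19 = 0, so ω_n = 5.403 rad/s and ζ = 8.942/(2·5.403) = 0.8275.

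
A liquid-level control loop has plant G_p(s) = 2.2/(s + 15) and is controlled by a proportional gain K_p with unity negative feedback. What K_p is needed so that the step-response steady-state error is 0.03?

K_p = 220

For a type-0 loop with proportional control, e_ss = 1/(1 + K_p·G_p(0)).
G_p(0) = 0.1467. Require 1/(1 + K_p·0.1467) = 0.03, so 1 + 0.1467·K_p = 33.33.
K_p = (33.33 − 1)/0.1467 = 220.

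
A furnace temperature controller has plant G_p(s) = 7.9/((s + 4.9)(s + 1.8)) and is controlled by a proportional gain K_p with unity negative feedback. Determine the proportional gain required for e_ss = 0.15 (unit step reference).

The loop is type 0, so e_ss(step) = 1/(1 + K_pos) with K_pos = K_p·G_p(0).
G_p(0) = 0.8957. Require 1/(1 + K_p·0.8957) = 0.15, so 1 + 0.8957·K_p = 6.667.
K_p = (6.667 − 1)/0.8957 = 6.33.

K_p = 6.33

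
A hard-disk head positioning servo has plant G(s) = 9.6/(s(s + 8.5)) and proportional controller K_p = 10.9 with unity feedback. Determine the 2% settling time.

T_s ≈ 0.941 s

The closed-loop denominator s² + 8.5s + 104.6 gives ω_n = √104.6 = 10.23 and ζ = 8.5/(2ω_n) = 0.4155.
2% settling time T_s ≈ 4/(ζω_n) = 4/4.25 = 0.941 s.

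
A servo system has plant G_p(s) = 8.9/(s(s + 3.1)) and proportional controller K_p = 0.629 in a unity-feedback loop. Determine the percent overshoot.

6.56%

The closed-loop denominator s² + 3.1s + 5.598 gives ω_n = √5.598 = 2.366 and ζ = 3.1/(2ω_n) = 0.6551.
%OS = 100·exp(−πζ/√(1−ζ²)) = 100·exp(−π·0.6551/√0.5708) = 6.56%.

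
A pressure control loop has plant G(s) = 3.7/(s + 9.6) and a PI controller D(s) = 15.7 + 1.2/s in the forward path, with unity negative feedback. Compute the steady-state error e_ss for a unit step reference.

The open loop D(s)G(s) has a pole at the origin (type 1), so the static position error constant is infinite and e_ss = 1/(1+∞) = 0.

0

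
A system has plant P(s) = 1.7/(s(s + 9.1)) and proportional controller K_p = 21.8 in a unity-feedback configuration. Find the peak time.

T_p = 0.777 s

From 1 + K_pP(s) = 0: s² + 9.1s + 37.06 = 0 ⇒ ω_n = 6.088, ζ = 0.7474.
Damped frequency ω_d = ω_n√(1−ζ²) = 4.044 rad/s, so peak time T_p = π/ω_d = 0.777 s.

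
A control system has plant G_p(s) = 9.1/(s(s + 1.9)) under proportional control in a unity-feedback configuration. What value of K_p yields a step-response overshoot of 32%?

From %OS = 100·exp(−πζ/√(1−ζ²)) = 32%, ζ = −ln(0.32)/√(π²+ln²(0.32)) = 0.341.
Characteristic equation s² + 1.9s + 9.1K_p = 0 gives ζ = 1.9/(2√(9.1K_p)).
Setting ζ = 0.341: √(9.1K_p) = 1.9/(2·0.341) = 2.786, so K_p = 7.763/9.1 = 0.853.

K_p = 0.853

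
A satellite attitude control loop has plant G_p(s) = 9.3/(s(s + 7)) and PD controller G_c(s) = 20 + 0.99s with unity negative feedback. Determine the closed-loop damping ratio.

Forward path: (20 + 0.99s)·9.3/(s(s+7)). The closed-loop characteristic equation is s² + (7 + 9.3·0.99)s + 9.3·20 = 0.
That is s² + 16.21s + 186 = 0, so ω_n = 13.64 rad/s and ζ = 16.21/(2·13.64) = 0.5942.

ζ = 0.594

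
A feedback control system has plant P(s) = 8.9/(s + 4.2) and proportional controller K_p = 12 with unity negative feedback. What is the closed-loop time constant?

τ = 0.00901 s

Closed-loop transfer function: T(s) = K_p·P(s)/(1 + K_p·P(s)) = 106.8/(s + 4.2 + 106.8) = 106.8/(s + 111).
Time constant τ = 1/111 = 0.00901 s.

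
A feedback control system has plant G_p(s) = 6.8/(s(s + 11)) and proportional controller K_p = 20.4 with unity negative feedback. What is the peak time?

The closed-loop denominator s² + 11s + 138.7 gives ω_n = √138.7 = 11.78 and ζ = 11/(2ω_n) = 0.467.
Damped frequency ω_d = ω_n√(1−ζ²) = 10.41 rad/s, so peak time T_p = π/ω_d = 0.302 s.

T_p = 0.302 s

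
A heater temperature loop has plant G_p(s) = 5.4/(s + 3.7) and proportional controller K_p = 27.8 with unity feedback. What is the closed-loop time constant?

Closed-loop transfer function: T(s) = K_p·G_p(s)/(1 + K_p·G_p(s)) = 150.1/(s + 3.7 + 150.1) = 150.1/(s + 153.8).
Time constant τ = 1/153.8 = 0.0065 s.

τ = 0.0065 s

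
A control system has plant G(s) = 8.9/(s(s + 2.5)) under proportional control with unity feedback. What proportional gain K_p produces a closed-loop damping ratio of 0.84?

Closed-loop characteristic equation: s² + 2.5s + K_p·8.9 = 0.
So ω_n = √(8.9K_p) and 2ζω_n = 2.5, giving ζ = 2.5/(2√(8.9K_p)).
Setting ζ = 0.84: √(8.9K_p) = 2.5/(2·0.84) = 1.488, so K_p = 2.214/8.9 = 0.249.

K_p = 0.249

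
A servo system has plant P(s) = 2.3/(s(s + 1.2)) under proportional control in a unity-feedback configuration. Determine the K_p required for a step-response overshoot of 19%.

From %OS = 100·exp(−πζ/√(1−ζ²)) = 19%, ζ = −ln(0.19)/√(π²+ln²(0.19)) = 0.4673.
Characteristic equation s² + 1.2s + 2.3K_p = 0 gives ζ = 1.2/(2√(2.3K_p)).
Setting ζ = 0.4673: √(2.3K_p) = 1.2/(2·0.4673) = 1.284, so K_p = 1.648/2.3 = 0.717.

K_p = 0.717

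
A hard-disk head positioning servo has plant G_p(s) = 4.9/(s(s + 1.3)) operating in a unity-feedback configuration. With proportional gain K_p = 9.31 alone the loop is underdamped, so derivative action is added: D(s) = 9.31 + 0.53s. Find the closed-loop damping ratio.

ζ = 0.288

Forward path: (9.31 + 0.53s)·4.9/(s(s+1.3)). The closed-loop characteristic equation is s² + (1.3 + 4.9·0.53)s + 4.9·9.31 = 0.
That is s² + 3.897s + 45.62 = 0, so ω_n = 6.754 rad/s and ζ = 3.897/(2·6.754) = 0.2885.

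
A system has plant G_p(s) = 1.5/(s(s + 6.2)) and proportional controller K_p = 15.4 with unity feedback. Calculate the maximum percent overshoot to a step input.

7.05%

From 1 + K_pG_p(s) = 0: s² + 6.2s + 23.1 = 0 ⇒ ω_n = 4.806, ζ = 0.645.
%OS = 100·exp(−πζ/√(1−ζ²)) = 100·exp(−π·0.645/√0.584) = 7.05%.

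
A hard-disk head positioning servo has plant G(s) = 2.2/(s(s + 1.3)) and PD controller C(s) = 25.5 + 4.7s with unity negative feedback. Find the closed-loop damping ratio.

ζ = 0.777

Forward path: (25.5 + 4.7s)·2.2/(s(s+1.3)). The closed-loop characteristic equation is s² + (1.3 + 2.2·4.7)s + 2.2·25.5 = 0.
That is s² + 11.64s + 56.1 = 0, so ω_n = 7.49 rad/s and ζ = 11.64/(2·7.49) = 0.777.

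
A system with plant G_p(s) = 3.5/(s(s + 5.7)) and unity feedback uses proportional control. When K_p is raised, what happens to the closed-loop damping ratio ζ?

decrease

ζ = 5.7/(2√(3.5K_p)); increasing K_p raises the denominator, so ζ falls.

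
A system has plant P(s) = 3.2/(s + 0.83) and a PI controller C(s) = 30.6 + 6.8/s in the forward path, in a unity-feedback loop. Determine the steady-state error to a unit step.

0

The open loop C(s)P(s) has a pole at the origin (type 1), so the static position error constant is infinite and e_ss = 1/(1+∞) = 0.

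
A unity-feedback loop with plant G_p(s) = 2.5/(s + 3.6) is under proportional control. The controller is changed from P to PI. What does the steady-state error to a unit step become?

Adding integral action puts a pole at s = 0 in the forward path, raising the system type to 1; a type-1 loop has zero steady-state error to a step.

0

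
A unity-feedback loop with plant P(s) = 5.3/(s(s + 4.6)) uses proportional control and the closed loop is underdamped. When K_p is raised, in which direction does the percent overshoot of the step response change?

Characteristic equation s² + 4.6s + K_p·5.3 = 0: raising K_p raises ω_n while 2ζω_n = 4.6 is fixed, so ζ falls and overshoot grows.

increase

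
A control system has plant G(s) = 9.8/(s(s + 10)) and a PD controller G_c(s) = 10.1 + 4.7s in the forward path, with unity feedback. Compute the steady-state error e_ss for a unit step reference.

0

The open loop G_c(s)G(s) has a pole at the origin (type 1), so the static position error constant is infinite and e_ss = 1/(1+∞) = 0.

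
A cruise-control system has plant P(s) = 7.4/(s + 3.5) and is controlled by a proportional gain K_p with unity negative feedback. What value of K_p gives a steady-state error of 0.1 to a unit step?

The loop is type 0, so e_ss(step) = 1/(1 + K_pos) with K_pos = K_p·P(0).
P(0) = 2.114. Require 1/(1 + K_p·2.114) = 0.1, so 1 + 2.114·K_p = 10.
K_p = (10 − 1)/2.114 = 4.26.

K_p = 4.26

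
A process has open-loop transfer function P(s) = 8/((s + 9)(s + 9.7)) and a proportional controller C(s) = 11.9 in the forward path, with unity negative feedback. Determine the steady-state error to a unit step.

The loop is type 0. Static position error constant K_pos = C(0)·P(0) = 11.9·0.09164 = 1.09.
Steady-state error to a unit step: e_ss = 1/(1+K_pos) = 1/2.09 = 0.478.

0.478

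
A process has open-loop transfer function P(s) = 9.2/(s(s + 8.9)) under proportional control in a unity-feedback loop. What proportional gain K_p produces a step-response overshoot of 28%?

From %OS = 100·exp(−πζ/√(1−ζ²)) = 28%, ζ = −ln(0.28)/√(π²+ln²(0.28)) = 0.3755.
Characteristic equation s² + 8.9s + 9.2K_p = 0 gives ζ = 8.9/(2√(9.2K_p)).
Setting ζ = 0.3755: √(9.2K_p) = 8.9/(2·0.3755) = 11.85, so K_p = 140.4/9.2 = 15.3.

K_p = 15.3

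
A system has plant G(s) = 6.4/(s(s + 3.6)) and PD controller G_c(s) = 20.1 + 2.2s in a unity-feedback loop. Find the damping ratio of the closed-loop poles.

ζ = 0.779

Forward path: (20.1 + 2.2s)·6.4/(s(s+3.6)). The closed-loop characteristic equation is s² + (3.6 + 6.4·2.2)s + 6.4·20.1 = 0.
That is s² + 17.68s + 128.6 = 0, so ω_n = 11.34 rad/s and ζ = 17.68/(2·11.34) = 0.7794.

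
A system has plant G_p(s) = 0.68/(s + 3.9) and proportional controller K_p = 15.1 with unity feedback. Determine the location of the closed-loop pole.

Closed-loop transfer function: T(s) = K_p·G_p(s)/(1 + K_p·G_p(s)) = 10.27/(s + 3.9 + 10.27) = 10.27/(s + 14.17).
The closed-loop pole is at s = −14.17.

s = -14.17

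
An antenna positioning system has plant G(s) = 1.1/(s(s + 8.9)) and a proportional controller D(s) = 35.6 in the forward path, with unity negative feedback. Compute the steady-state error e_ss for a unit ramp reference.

0.227

The loop has one pole at the origin (type 1). Velocity error constant K_v = lim_{s→0} s·D(s)G(s) = 35.6·1.1/8.9 = 4.4.
Steady-state error to a unit ramp: e_ss = 1/K_v = 0.227.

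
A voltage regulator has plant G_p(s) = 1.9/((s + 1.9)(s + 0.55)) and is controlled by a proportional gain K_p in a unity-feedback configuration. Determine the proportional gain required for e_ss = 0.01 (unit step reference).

K_p = 54.5

For a type-0 loop with proportional control, e_ss = 1/(1 + K_p·G_p(0)).
G_p(0) = 1.818. Require 1/(1 + K_p·1.818) = 0.01, so 1 + 1.818·K_p = 100.
K_p = (100 − 1)/1.818 = 54.5.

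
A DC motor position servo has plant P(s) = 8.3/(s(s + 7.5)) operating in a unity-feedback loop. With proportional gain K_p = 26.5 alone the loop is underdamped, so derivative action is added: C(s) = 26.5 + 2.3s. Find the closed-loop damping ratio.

ζ = 0.896

Forward path: (26.5 + 2.3s)·8.3/(s(s+7.5)). The closed-loop characteristic equation is s² + (7.5 + 8.3·2.3)s + 8.3·26.5 = 0.
That is s² + 26.59s + 220 = 0, so ω_n = 14.83 rad/s and ζ = 26.59/(2·14.83) = 0.8965.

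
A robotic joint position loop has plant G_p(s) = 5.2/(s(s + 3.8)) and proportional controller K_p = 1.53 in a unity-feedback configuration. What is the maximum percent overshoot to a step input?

5.71%

The closed-loop denominator s² + 3.8s + 7.956 gives ω_n = √7.956 = 2.821 and ζ = 3.8/(2ω_n) = 0.6736.
%OS = 100·exp(−πζ/√(1−ζ²)) = 100·exp(−π·0.6736/√0.5463) = 5.71%.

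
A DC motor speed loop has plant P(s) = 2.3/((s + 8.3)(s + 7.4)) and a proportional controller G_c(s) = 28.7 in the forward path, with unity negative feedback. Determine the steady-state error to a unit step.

0.482

The loop is type 0. Static position error constant K_pos = G_c(0)·P(0) = 28.7·0.03745 = 1.075.
Steady-state error to a unit step: e_ss = 1/(1+K_pos) = 1/2.075 = 0.482.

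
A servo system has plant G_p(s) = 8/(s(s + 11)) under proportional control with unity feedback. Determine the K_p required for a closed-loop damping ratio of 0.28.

Closed-loop characteristic equation: s² + 11s + K_p·8 = 0.
So ω_n = √(8K_p) and 2ζω_n = 11, giving ζ = 11/(2√(8K_p)).
Setting ζ = 0.28: √(8K_p) = 11/(2·0.28) = 19.64, so K_p = 385.8/8 = 48.2.

K_p = 48.2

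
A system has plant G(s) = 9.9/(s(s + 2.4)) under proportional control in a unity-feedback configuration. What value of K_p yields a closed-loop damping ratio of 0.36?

Closed-loop characteristic equation: s² + 2.4s + K_p·9.9 = 0.
So ω_n = √(9.9K_p) and 2ζω_n = 2.4, giving ζ = 2.4/(2√(9.9K_p)).
Setting ζ = 0.36: √(9.9K_p) = 2.4/(2·0.36) = 3.333, so K_p = 11.11/9.9 = 1.12.

K_p = 1.12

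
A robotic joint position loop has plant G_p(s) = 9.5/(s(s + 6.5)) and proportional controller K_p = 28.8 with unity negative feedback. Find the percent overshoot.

The closed-loop denominator s² + 6.5s + 273.6 gives ω_n = √273.6 = 16.54 and ζ = 6.5/(2ω_n) = 0.1965.
%OS = 100·exp(−πζ/√(1−ζ²)) = 100·exp(−π·0.1965/√0.9614) = 53.3%.

53.3%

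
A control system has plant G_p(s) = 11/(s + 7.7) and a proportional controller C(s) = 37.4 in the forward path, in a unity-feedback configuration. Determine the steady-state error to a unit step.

The loop is type 0. Static position error constant K_pos = C(0)·G_p(0) = 37.4·1.429 = 53.43.
Steady-state error to a unit step: e_ss = 1/(1+K_pos) = 1/54.43 = 0.0184.

0.0184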